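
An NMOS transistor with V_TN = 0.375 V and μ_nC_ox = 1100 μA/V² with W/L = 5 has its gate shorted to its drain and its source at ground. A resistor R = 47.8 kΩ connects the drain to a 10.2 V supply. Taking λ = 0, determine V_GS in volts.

V_GS = 0.645 V

With gate tied to drain, V_GS = V_DS ≥ V_GS − V_TN, so the device is in saturation.
k_n = μ_nC_ox · (W/L) = 5.5 mA/V².
KCL at the drain: ½ k_n (V_GS − V_TN)² = (V_DD − V_GS)/R.
Let x = V_GS − 0.375. Then 131 x² + x − 9.825 = 0, giving x = 0.27 V (positive root), so V_GS = 0.645 V.
I_D = (V_DD − V_GS)/R = (10.2 − 0.645) / 47.8 = 0.2 mA.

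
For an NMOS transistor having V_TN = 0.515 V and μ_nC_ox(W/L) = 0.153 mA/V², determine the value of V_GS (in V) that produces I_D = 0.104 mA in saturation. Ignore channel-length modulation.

V_GS = 1.68 V

In saturation I_D = ½ k_n (V_GS − V_TN)², so V_GS − V_TN = √(2 I_D / k_n) = √(2 × 0.104 / 0.153) = 1.17 V.
V_GS = 0.515 + 1.17 = 1.68 V.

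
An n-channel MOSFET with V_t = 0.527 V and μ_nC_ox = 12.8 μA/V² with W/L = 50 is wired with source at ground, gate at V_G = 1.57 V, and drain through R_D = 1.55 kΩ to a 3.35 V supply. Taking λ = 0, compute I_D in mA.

V_GS = V_G = 1.57 V, so V_ov = 1.57 − 0.527 = 1.04 V.
k_n = μ_nC_ox · (W/L) = 0.64 mA/V².
Assume saturation: I_D = ½ k_n V_ov² = 0.5 × 0.64 × 1.04² = 0.348 mA, giving V_DS = V_DD − I_D R_D = 3.35 − 0.348 × 1.55 = 2.81 V.
V_DS = 2.81 V ≥ V_ov = 1.04 V, confirming saturation.

I_D = 0.348 mA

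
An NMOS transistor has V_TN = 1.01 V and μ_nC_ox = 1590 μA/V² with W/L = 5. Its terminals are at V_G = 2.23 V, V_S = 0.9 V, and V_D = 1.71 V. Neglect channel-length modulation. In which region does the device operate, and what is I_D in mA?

V_GS = V_G − V_S = 2.23 − 0.9 = 1.33 V; V_DS = V_D − V_S = 1.71 − 0.9 = 0.81 V.
k_n = μ_nC_ox · (W/L) = 7.95 mA/V².
V_ov = V_GS − V_TN = 1.33 − 1.01 = 0.32 V.
Since V_DS = 0.81 V ≥ V_ov = 0.32 V, the device is in saturation.
I_D = ½ k_n V_ov² = 0.5 × 7.95 × 0.32² = 0.407 mA.

Saturation; I_D = 0.407 mA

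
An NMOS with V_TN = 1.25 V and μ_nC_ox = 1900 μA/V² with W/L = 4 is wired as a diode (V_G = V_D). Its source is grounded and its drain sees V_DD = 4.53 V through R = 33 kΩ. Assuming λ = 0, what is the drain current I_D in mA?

With gate tied to drain, V_GS = V_DS ≥ V_GS − V_TN, so the device is in saturation.
k_n = μ_nC_ox · (W/L) = 7.6 mA/V².
KCL at the drain: ½ k_n (V_GS − V_TN)² = (V_DD − V_GS)/R.
Let x = V_GS − 1.25. Then 125 x² + x − 3.28 = 0, giving x = 0.158 V (positive root), so V_GS = 1.41 V.
I_D = (V_DD − V_GS)/R = (4.53 − 1.41) / 33 = 0.0946 mA.

I_D = 0.0946 mA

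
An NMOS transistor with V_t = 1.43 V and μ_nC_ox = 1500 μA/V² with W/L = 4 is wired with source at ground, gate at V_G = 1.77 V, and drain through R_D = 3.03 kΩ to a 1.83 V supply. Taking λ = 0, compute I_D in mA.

I_D = 0.347 mA

V_GS = V_G = 1.77 V, so V_ov = 1.77 − 1.43 = 0.34 V.
k_n = μ_nC_ox · (W/L) = 6 mA/V².
Assume saturation: I_D = ½ k_n V_ov² = 0.5 × 6 × 0.34² = 0.347 mA, giving V_DS = V_DD − I_D R_D = 1.83 − 0.347 × 3.03 = 0.779 V.
V_DS = 0.779 V ≥ V_ov = 0.34 V, confirming saturation.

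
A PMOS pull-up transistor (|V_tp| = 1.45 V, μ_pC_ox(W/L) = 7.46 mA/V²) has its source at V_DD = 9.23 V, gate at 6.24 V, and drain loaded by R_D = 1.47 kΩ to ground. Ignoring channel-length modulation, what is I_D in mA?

V_SG = V_DD − V_G = 9.23 − 6.24 = 2.99 V, so V_ov = 2.99 − 1.45 = 1.54 V.
Assume saturation: I_D = ½ k_p V_ov² = 0.5 × 7.46 × 1.54² = 8.85 mA, giving V_SD = V_DD − I_D R_D = 9.23 − 8.85 × 1.47 = -3.77 V.
But -3.77 V < V_ov = 1.54 V, so the device is actually in triode.
In triode I_D = k_p[V_ov V_SD − ½ V_SD²] and I_D = (V_DD − V_SD)/R_D. Equating: 5.48 V_SD² − 17.89 V_SD + 9.23 = 0, giving V_SD = 0.643 V (the root below V_ov).
I_D = (9.23 − 0.643) / 1.47 = 5.84 mA.

I_D = 5.84 mA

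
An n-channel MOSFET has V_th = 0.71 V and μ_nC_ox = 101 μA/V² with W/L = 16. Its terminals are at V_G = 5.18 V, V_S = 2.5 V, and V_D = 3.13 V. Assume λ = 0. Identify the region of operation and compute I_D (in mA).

V_GS = V_G − V_S = 5.18 − 2.5 = 2.68 V; V_DS = V_D − V_S = 3.13 − 2.5 = 0.63 V.
k_n = μ_nC_ox · (W/L) = 1.616 mA/V².
V_ov = V_GS − V_th = 2.68 − 0.71 = 1.97 V.
Since V_DS = 0.63 V < V_ov = 1.97 V, the device is in the triode region.
I_D = k_n [V_ov · V_DS − ½ V_DS²] = 1.616 × [1.97 × 0.63 − 0.5 × 0.63²] = 1.68 mA.

Triode; I_D = 1.68 mA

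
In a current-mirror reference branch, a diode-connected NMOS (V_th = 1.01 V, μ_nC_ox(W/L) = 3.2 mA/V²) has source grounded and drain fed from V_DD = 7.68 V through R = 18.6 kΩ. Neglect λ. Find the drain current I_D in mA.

I_D = 0.334 mA

With gate tied to drain, V_GS = V_DS ≥ V_GS − V_th, so the device is in saturation.
KCL at the drain: ½ k_n (V_GS − V_th)² = (V_DD − V_GS)/R.
Let x = V_GS − 1.01. Then 29.8 x² + x − 6.67 = 0, giving x = 0.457 V (positive root), so V_GS = 1.47 V.
I_D = (V_DD − V_GS)/R = (7.68 − 1.47) / 18.6 = 0.334 mA.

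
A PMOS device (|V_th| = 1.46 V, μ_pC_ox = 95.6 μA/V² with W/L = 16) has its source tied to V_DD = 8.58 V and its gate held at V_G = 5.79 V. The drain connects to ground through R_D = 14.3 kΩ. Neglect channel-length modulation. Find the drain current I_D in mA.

I_D = 0.577 mA

V_SG = V_DD − V_G = 8.58 − 5.79 = 2.79 V, so V_ov = 2.79 − 1.46 = 1.33 V.
k_p = μ_pC_ox · (W/L) = 1.53 mA/V².
Assume saturation: I_D = ½ k_p V_ov² = 0.5 × 1.53 × 1.33² = 1.35 mA, giving V_SD = V_DD − I_D R_D = 8.58 − 1.35 × 14.3 = -10.8 V.
But -10.8 V < V_ov = 1.33 V, so the device is actually in triode.
In triode I_D = k_p[V_ov V_SD − ½ V_SD²] and I_D = (V_DD − V_SD)/R_D. Equating: 10.9 V_SD² − 30.09 V_SD + 8.58 = 0, giving V_SD = 0.323 V (the root below V_ov).
I_D = (8.58 − 0.323) / 14.3 = 0.577 mA.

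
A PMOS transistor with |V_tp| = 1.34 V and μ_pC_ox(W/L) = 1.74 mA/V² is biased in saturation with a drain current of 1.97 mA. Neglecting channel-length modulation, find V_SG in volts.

V_SG = 2.84 V

In saturation I_D = ½ k_p (V_SG − |V_tp|)², so V_SG − |V_tp| = √(2 I_D / k_p) = √(2 × 1.97 / 1.74) = 1.5 V.
V_SG = 1.34 + 1.5 = 2.84 V.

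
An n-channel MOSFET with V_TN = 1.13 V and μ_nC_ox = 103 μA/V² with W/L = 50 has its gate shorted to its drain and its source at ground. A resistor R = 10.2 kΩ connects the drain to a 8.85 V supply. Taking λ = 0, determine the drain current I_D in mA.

With gate tied to drain, V_GS = V_DS ≥ V_GS − V_TN, so the device is in saturation.
k_n = μ_nC_ox · (W/L) = 5.15 mA/V².
KCL at the drain: ½ k_n (V_GS − V_TN)² = (V_DD − V_GS)/R.
Let x = V_GS − 1.13. Then 26.3 x² + x − 7.72 = 0, giving x = 0.523 V (positive root), so V_GS = 1.65 V.
I_D = (V_DD − V_GS)/R = (8.85 − 1.65) / 10.2 = 0.706 mA.

I_D = 0.706 mA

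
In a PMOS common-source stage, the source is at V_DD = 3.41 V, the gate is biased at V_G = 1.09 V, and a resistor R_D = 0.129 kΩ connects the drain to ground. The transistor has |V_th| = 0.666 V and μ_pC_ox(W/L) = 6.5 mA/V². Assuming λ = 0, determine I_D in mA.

I_D = 8.89 mA

V_SG = V_DD − V_G = 3.41 − 1.09 = 2.32 V, so V_ov = 2.32 − 0.666 = 1.65 V.
Assume saturation: I_D = ½ k_p V_ov² = 0.5 × 6.5 × 1.65² = 8.89 mA, giving V_SD = V_DD − I_D R_D = 3.41 − 8.89 × 0.129 = 2.26 V.
V_SD = 2.26 V ≥ V_ov = 1.65 V, confirming saturation.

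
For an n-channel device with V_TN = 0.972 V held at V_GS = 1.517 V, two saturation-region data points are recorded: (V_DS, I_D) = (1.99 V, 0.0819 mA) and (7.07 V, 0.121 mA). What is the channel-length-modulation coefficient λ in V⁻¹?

With V_GS fixed, I_D ∝ (1 + λ V_DS) in saturation, so I_D2/I_D1 = (1 + λ V_DS2)/(1 + λ V_DS1).
0.121/0.0819 = 1.477 = (1 + 7.07 λ)/(1 + 1.99 λ).
Solving: λ (I_D1 V_DS2 − I_D2 V_DS1) = I_D2 − I_D1, so λ = (0.121 − 0.0819) / (0.0819 × 7.07 − 0.121 × 1.99) = 0.0391 / 0.338 = 0.116 V⁻¹.

λ = 0.116 V⁻¹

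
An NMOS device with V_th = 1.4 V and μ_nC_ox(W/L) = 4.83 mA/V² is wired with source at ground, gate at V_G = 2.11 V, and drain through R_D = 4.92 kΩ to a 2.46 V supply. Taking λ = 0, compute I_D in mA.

V_GS = V_G = 2.11 V, so V_ov = 2.11 − 1.4 = 0.71 V.
Assume saturation: I_D = ½ k_n V_ov² = 0.5 × 4.83 × 0.71² = 1.22 mA, giving V_DS = V_DD − I_D R_D = 2.46 − 1.22 × 4.92 = -3.53 V.
But -3.53 V < V_ov = 0.71 V, so the device is actually in triode.
In triode I_D = k_n[V_ov V_DS − ½ V_DS²] and I_D = (V_DD − V_DS)/R_D. Equating: 11.9 V_DS² − 17.87 V_DS + 2.46 = 0, giving V_DS = 0.153 V (the root below V_ov).
I_D = (2.46 − 0.153) / 4.92 = 0.469 mA.

I_D = 0.469 mA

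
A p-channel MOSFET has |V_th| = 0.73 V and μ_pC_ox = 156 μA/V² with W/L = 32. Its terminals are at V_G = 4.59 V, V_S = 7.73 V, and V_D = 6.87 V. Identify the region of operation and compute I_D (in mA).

Triode; I_D = 8.50 mA

V_SG = V_S − V_G = 7.73 − 4.59 = 3.14 V; V_SD = V_S − V_D = 7.73 − 6.87 = 0.86 V.
k_p = μ_pC_ox · (W/L) = 4.992 mA/V².
V_ov = V_SG − |V_th| = 3.14 − 0.73 = 2.41 V.
Since V_SD = 0.86 V < V_ov = 2.41 V, the device is in the triode region.
I_D = k_p [V_ov · V_SD − ½ V_SD²] = 4.992 × [2.41 × 0.86 − 0.5 × 0.86²] = 8.5 mA.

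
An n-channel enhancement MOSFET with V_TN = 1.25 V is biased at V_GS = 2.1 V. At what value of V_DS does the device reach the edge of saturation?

The boundary between triode and saturation is V_DS = V_GS − V_TN = V_ov.
V_ov = 2.1 − 1.25 = 0.85 V.

V_DS,sat = 0.850 V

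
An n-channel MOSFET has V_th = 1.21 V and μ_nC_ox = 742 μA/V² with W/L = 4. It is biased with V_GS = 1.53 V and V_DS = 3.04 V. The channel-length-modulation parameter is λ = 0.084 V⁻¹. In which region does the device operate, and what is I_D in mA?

k_n = μ_nC_ox · (W/L) = 2.968 mA/V².
V_ov = V_GS − V_th = 1.53 − 1.21 = 0.32 V.
Since V_DS = 3.04 V ≥ V_ov = 0.32 V, the device is in saturation.
I_D = ½ k_n V_ov² (1 + λ V_DS) = 0.5 × 2.968 × 0.32² × (1 + 0.084 × 3.04) = 0.191 mA.

Saturation; I_D = 0.191 mA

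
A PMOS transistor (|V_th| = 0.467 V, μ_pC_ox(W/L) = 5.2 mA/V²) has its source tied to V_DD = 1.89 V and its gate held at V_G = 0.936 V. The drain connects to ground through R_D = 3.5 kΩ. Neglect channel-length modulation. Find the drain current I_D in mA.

I_D = 0.469 mA

V_SG = V_DD − V_G = 1.89 − 0.936 = 0.954 V, so V_ov = 0.954 − 0.467 = 0.487 V.
Assume saturation: I_D = ½ k_p V_ov² = 0.5 × 5.2 × 0.487² = 0.617 mA, giving V_SD = V_DD − I_D R_D = 1.89 − 0.617 × 3.5 = -0.268 V.
But -0.268 V < V_ov = 0.487 V, so the device is actually in triode.
In triode I_D = k_p[V_ov V_SD − ½ V_SD²] and I_D = (V_DD − V_SD)/R_D. Equating: 9.1 V_SD² − 9.863 V_SD + 1.89 = 0, giving V_SD = 0.249 V (the root below V_ov).
I_D = (1.89 − 0.249) / 3.5 = 0.469 mA.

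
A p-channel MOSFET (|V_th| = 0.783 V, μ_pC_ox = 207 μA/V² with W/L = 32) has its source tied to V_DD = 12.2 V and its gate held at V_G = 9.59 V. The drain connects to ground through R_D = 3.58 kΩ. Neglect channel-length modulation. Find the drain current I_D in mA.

I_D = 3.32 mA

V_SG = V_DD − V_G = 12.2 − 9.59 = 2.61 V, so V_ov = 2.61 − 0.783 = 1.83 V.
k_p = μ_pC_ox · (W/L) = 6.624 mA/V².
Assume saturation: I_D = ½ k_p V_ov² = 0.5 × 6.624 × 1.83² = 11.1 mA, giving V_SD = V_DD − I_D R_D = 12.2 − 11.1 × 3.58 = -27.4 V.
But -27.4 V < V_ov = 1.83 V, so the device is actually in triode.
In triode I_D = k_p[V_ov V_SD − ½ V_SD²] and I_D = (V_DD − V_SD)/R_D. Equating: 11.9 V_SD² − 44.33 V_SD + 12.2 = 0, giving V_SD = 0.299 V (the root below V_ov).
I_D = (12.2 − 0.299) / 3.58 = 3.32 mA.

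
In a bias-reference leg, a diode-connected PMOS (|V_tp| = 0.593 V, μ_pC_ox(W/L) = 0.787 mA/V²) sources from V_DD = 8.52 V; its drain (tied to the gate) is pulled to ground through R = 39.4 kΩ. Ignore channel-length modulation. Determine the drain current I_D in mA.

I_D = 0.184 mA

With gate tied to drain, V_SG = V_SD ≥ V_SG − |V_tp|, so the device is in saturation.
KCL at the drain: ½ k_p (V_SG − |V_tp|)² = (V_DD − V_SG)/R.
Let x = V_SG − 0.593. Then 15.5 x² + x − 7.927 = 0, giving x = 0.684 V (positive root), so V_SG = 1.28 V.
I_D = (V_DD − V_SG)/R = (8.52 − 1.28) / 39.4 = 0.184 mA.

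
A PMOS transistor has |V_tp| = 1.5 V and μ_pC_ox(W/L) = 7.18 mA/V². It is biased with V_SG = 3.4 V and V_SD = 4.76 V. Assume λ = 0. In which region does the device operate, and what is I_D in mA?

Saturation; I_D = 13.0 mA

V_ov = V_SG − |V_tp| = 3.4 − 1.5 = 1.9 V.
Since V_SD = 4.76 V ≥ V_ov = 1.9 V, the device is in saturation.
I_D = ½ k_p V_ov² = 0.5 × 7.18 × 1.9² = 13 mA.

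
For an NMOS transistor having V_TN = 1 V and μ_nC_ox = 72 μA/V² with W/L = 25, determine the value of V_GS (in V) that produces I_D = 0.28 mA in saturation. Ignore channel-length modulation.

V_GS = 1.56 V

k_n = μ_nC_ox · (W/L) = 1.8 mA/V².
In saturation I_D = ½ k_n (V_GS − V_TN)², so V_GS − V_TN = √(2 I_D / k_n) = √(2 × 0.28 / 1.8) = 0.558 V.
V_GS = 1 + 0.558 = 1.56 V.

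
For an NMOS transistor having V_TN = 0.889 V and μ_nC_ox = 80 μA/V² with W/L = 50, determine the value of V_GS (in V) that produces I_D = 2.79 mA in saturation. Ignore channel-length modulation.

k_n = μ_nC_ox · (W/L) = 4 mA/V².
In saturation I_D = ½ k_n (V_GS − V_TN)², so V_GS − V_TN = √(2 I_D / k_n) = √(2 × 2.79 / 4) = 1.18 V.
V_GS = 0.889 + 1.18 = 2.07 V.

V_GS = 2.07 V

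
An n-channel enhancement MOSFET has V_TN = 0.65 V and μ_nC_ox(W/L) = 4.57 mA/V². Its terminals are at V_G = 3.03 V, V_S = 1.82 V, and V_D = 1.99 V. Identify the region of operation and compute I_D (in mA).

V_GS = V_G − V_S = 3.03 − 1.82 = 1.21 V; V_DS = V_D − V_S = 1.99 − 1.82 = 0.17 V.
V_ov = V_GS − V_TN = 1.21 − 0.65 = 0.56 V.
Since V_DS = 0.17 V < V_ov = 0.56 V, the device is in the triode region.
I_D = k_n [V_ov · V_DS − ½ V_DS²] = 4.57 × [0.56 × 0.17 − 0.5 × 0.17²] = 0.369 mA.

Triode; I_D = 0.369 mA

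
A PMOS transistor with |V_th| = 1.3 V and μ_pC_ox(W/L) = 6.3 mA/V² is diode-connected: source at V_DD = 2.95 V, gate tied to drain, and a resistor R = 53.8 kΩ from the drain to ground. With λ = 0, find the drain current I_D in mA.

I_D = 0.0289 mA

With gate tied to drain, V_SG = V_SD ≥ V_SG − |V_th|, so the device is in saturation.
KCL at the drain: ½ k_p (V_SG − |V_th|)² = (V_DD − V_SG)/R.
Let x = V_SG − 1.3. Then 169 x² + x − 1.65 = 0, giving x = 0.0958 V (positive root), so V_SG = 1.4 V.
I_D = (V_DD − V_SG)/R = (2.95 − 1.4) / 53.8 = 0.0289 mA.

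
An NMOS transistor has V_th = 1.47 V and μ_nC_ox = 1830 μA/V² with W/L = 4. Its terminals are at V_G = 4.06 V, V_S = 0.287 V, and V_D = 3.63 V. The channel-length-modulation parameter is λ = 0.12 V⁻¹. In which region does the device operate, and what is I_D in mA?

V_GS = V_G − V_S = 4.06 − 0.287 = 3.77 V; V_DS = V_D − V_S = 3.63 − 0.287 = 3.34 V.
k_n = μ_nC_ox · (W/L) = 7.32 mA/V².
V_ov = V_GS − V_th = 3.77 − 1.47 = 2.3 V.
Since V_DS = 3.34 V ≥ V_ov = 2.3 V, the device is in saturation.
I_D = ½ k_n V_ov² (1 + λ V_DS) = 0.5 × 7.32 × 2.3² × (1 + 0.12 × 3.34) = 27.2 mA.

Saturation; I_D = 27.2 mA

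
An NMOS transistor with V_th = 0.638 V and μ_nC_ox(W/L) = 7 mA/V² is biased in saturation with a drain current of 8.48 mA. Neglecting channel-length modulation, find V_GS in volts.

In saturation I_D = ½ k_n (V_GS − V_th)², so V_GS − V_th = √(2 I_D / k_n) = √(2 × 8.48 / 7) = 1.56 V.
V_GS = 0.638 + 1.56 = 2.19 V.

V_GS = 2.19 V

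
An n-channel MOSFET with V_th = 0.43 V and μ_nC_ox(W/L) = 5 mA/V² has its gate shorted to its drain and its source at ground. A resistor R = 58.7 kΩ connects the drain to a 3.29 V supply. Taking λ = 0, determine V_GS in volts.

With gate tied to drain, V_GS = V_DS ≥ V_GS − V_th, so the device is in saturation.
KCL at the drain: ½ k_n (V_GS − V_th)² = (V_DD − V_GS)/R.
Let x = V_GS − 0.43. Then 147 x² + x − 2.86 = 0, giving x = 0.136 V (positive root), so V_GS = 0.566 V.
I_D = (V_DD − V_GS)/R = (3.29 − 0.566) / 58.7 = 0.0464 mA.

V_GS = 0.566 V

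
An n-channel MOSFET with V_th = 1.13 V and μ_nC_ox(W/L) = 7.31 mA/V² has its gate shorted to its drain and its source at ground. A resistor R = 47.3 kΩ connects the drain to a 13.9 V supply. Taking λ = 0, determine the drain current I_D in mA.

With gate tied to drain, V_GS = V_DS ≥ V_GS − V_th, so the device is in saturation.
KCL at the drain: ½ k_n (V_GS − V_th)² = (V_DD − V_GS)/R.
Let x = V_GS − 1.13. Then 173 x² + x − 12.77 = 0, giving x = 0.269 V (positive root), so V_GS = 1.4 V.
I_D = (V_DD − V_GS)/R = (13.9 − 1.4) / 47.3 = 0.264 mA.

I_D = 0.264 mA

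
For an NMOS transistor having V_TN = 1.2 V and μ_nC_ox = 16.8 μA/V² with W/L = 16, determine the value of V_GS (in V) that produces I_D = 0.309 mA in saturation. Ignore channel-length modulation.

k_n = μ_nC_ox · (W/L) = 0.2688 mA/V².
In saturation I_D = ½ k_n (V_GS − V_TN)², so V_GS − V_TN = √(2 I_D / k_n) = √(2 × 0.309 / 0.2688) = 1.52 V.
V_GS = 1.2 + 1.52 = 2.72 V.

V_GS = 2.72 V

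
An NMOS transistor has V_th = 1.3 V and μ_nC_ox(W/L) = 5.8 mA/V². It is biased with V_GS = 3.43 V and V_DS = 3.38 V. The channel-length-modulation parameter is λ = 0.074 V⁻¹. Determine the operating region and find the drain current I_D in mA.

Saturation; I_D = 16.4 mA

V_ov = V_GS − V_th = 3.43 − 1.3 = 2.13 V.
Since V_DS = 3.38 V ≥ V_ov = 2.13 V, the device is in saturation.
I_D = ½ k_n V_ov² (1 + λ V_DS) = 0.5 × 5.8 × 2.13² × (1 + 0.074 × 3.38) = 16.4 mA.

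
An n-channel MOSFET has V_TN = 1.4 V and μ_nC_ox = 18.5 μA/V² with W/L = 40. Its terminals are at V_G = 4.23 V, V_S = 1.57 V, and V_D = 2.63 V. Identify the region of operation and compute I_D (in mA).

V_GS = V_G − V_S = 4.23 − 1.57 = 2.66 V; V_DS = V_D − V_S = 2.63 − 1.57 = 1.06 V.
k_n = μ_nC_ox · (W/L) = 0.74 mA/V².
V_ov = V_GS − V_TN = 2.66 − 1.4 = 1.26 V.
Since V_DS = 1.06 V < V_ov = 1.26 V, the device is in the triode region.
I_D = k_n [V_ov · V_DS − ½ V_DS²] = 0.74 × [1.26 × 1.06 − 0.5 × 1.06²] = 0.573 mA.

Triode; I_D = 0.573 mA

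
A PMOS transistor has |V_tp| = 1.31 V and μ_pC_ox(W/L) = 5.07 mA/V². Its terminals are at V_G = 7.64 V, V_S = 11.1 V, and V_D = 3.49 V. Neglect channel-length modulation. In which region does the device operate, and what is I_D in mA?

Saturation; I_D = 11.7 mA

V_SG = V_S − V_G = 11.1 − 7.64 = 3.46 V; V_SD = V_S − V_D = 11.1 − 3.49 = 7.61 V.
V_ov = V_SG − |V_tp| = 3.46 − 1.31 = 2.15 V.
Since V_SD = 7.61 V ≥ V_ov = 2.15 V, the device is in saturation.
I_D = ½ k_p V_ov² = 0.5 × 5.07 × 2.15² = 11.7 mA.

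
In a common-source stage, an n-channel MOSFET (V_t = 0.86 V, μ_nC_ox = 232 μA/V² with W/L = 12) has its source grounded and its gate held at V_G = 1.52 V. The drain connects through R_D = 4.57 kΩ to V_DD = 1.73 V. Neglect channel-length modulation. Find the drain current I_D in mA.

I_D = 0.331 mA

V_GS = V_G = 1.52 V, so V_ov = 1.52 − 0.86 = 0.66 V.
k_n = μ_nC_ox · (W/L) = 2.784 mA/V².
Assume saturation: I_D = ½ k_n V_ov² = 0.5 × 2.784 × 0.66² = 0.606 mA, giving V_DS = V_DD − I_D R_D = 1.73 − 0.606 × 4.57 = -1.04 V.
But -1.04 V < V_ov = 0.66 V, so the device is actually in triode.
In triode I_D = k_n[V_ov V_DS − ½ V_DS²] and I_D = (V_DD − V_DS)/R_D. Equating: 6.36 V_DS² − 9.397 V_DS + 1.73 = 0, giving V_DS = 0.216 V (the root below V_ov).
I_D = (1.73 − 0.216) / 4.57 = 0.331 mA.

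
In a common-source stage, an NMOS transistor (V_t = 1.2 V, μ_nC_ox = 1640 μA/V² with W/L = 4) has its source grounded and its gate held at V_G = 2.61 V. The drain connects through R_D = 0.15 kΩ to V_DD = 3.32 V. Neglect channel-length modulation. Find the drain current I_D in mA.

V_GS = V_G = 2.61 V, so V_ov = 2.61 − 1.2 = 1.41 V.
k_n = μ_nC_ox · (W/L) = 6.56 mA/V².
Assume saturation: I_D = ½ k_n V_ov² = 0.5 × 6.56 × 1.41² = 6.52 mA, giving V_DS = V_DD − I_D R_D = 3.32 − 6.52 × 0.15 = 2.34 V.
V_DS = 2.34 V ≥ V_ov = 1.41 V, confirming saturation.

I_D = 6.52 mA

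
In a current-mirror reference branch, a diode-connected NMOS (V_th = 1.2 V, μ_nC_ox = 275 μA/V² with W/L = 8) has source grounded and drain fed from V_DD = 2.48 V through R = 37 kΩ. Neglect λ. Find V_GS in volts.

With gate tied to drain, V_GS = V_DS ≥ V_GS − V_th, so the device is in saturation.
k_n = μ_nC_ox · (W/L) = 2.2 mA/V².
KCL at the drain: ½ k_n (V_GS − V_th)² = (V_DD − V_GS)/R.
Let x = V_GS − 1.2. Then 40.7 x² + x − 1.28 = 0, giving x = 0.165 V (positive root), so V_GS = 1.37 V.
I_D = (V_DD − V_GS)/R = (2.48 − 1.37) / 37 = 0.0301 mA.

V_GS = 1.37 V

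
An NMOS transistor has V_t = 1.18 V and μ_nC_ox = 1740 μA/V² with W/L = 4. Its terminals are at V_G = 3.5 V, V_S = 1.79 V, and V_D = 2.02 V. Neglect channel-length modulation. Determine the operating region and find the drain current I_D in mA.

Triode; I_D = 0.664 mA

V_GS = V_G − V_S = 3.5 − 1.79 = 1.71 V; V_DS = V_D − V_S = 2.02 − 1.79 = 0.23 V.
k_n = μ_nC_ox · (W/L) = 6.96 mA/V².
V_ov = V_GS − V_t = 1.71 − 1.18 = 0.53 V.
Since V_DS = 0.23 V < V_ov = 0.53 V, the device is in the triode region.
I_D = k_n [V_ov · V_DS − ½ V_DS²] = 6.96 × [0.53 × 0.23 − 0.5 × 0.23²] = 0.664 mA.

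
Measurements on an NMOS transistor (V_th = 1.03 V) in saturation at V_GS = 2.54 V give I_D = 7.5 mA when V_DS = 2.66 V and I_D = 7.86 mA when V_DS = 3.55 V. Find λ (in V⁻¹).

With V_GS fixed, I_D ∝ (1 + λ V_DS) in saturation, so I_D2/I_D1 = (1 + λ V_DS2)/(1 + λ V_DS1).
7.86/7.5 = 1.048 = (1 + 3.55 λ)/(1 + 2.66 λ).
Solving: λ (I_D1 V_DS2 − I_D2 V_DS1) = I_D2 − I_D1, so λ = (7.86 − 7.5) / (7.5 × 3.55 − 7.86 × 2.66) = 0.36 / 5.72 = 0.063 V⁻¹.

λ = 0.0630 V⁻¹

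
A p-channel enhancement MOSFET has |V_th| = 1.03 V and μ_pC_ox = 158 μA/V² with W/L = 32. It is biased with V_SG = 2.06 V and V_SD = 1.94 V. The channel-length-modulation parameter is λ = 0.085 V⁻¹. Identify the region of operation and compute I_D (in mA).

Saturation; I_D = 3.12 mA

k_p = μ_pC_ox · (W/L) = 5.056 mA/V².
V_ov = V_SG − |V_th| = 2.06 − 1.03 = 1.03 V.
Since V_SD = 1.94 V ≥ V_ov = 1.03 V, the device is in saturation.
I_D = ½ k_p V_ov² (1 + λ V_SD) = 0.5 × 5.056 × 1.03² × (1 + 0.085 × 1.94) = 3.12 mA.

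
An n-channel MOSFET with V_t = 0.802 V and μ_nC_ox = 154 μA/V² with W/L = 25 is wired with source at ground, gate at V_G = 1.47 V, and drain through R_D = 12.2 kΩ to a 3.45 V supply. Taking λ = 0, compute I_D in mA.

V_GS = V_G = 1.47 V, so V_ov = 1.47 − 0.802 = 0.668 V.
k_n = μ_nC_ox · (W/L) = 3.85 mA/V².
Assume saturation: I_D = ½ k_n V_ov² = 0.5 × 3.85 × 0.668² = 0.859 mA, giving V_DS = V_DD − I_D R_D = 3.45 − 0.859 × 12.2 = -7.03 V.
But -7.03 V < V_ov = 0.668 V, so the device is actually in triode.
In triode I_D = k_n[V_ov V_DS − ½ V_DS²] and I_D = (V_DD − V_DS)/R_D. Equating: 23.5 V_DS² − 32.38 V_DS + 3.45 = 0, giving V_DS = 0.116 V (the root below V_ov).
I_D = (3.45 − 0.116) / 12.2 = 0.273 mA.

I_D = 0.273 mA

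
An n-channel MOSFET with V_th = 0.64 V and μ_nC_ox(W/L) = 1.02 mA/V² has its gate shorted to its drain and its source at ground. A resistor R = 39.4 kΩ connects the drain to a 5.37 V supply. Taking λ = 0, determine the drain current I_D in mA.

I_D = 0.108 mA

With gate tied to drain, V_GS = V_DS ≥ V_GS − V_th, so the device is in saturation.
KCL at the drain: ½ k_n (V_GS − V_th)² = (V_DD − V_GS)/R.
Let x = V_GS − 0.64. Then 20.1 x² + x − 4.73 = 0, giving x = 0.461 V (positive root), so V_GS = 1.1 V.
I_D = (V_DD − V_GS)/R = (5.37 − 1.1) / 39.4 = 0.108 mA.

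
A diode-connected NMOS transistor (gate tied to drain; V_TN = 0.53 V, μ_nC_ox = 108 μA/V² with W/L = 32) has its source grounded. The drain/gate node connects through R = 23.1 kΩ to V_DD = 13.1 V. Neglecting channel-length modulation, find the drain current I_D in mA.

I_D = 0.520 mA

With gate tied to drain, V_GS = V_DS ≥ V_GS − V_TN, so the device is in saturation.
k_n = μ_nC_ox · (W/L) = 3.456 mA/V².
KCL at the drain: ½ k_n (V_GS − V_TN)² = (V_DD − V_GS)/R.
Let x = V_GS − 0.53. Then 39.9 x² + x − 12.57 = 0, giving x = 0.549 V (positive root), so V_GS = 1.08 V.
I_D = (V_DD − V_GS)/R = (13.1 − 1.08) / 23.1 = 0.52 mA.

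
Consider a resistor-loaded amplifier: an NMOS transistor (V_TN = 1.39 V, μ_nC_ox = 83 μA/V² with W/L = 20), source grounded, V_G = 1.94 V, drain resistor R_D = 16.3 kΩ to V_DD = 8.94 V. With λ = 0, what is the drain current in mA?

V_GS = V_G = 1.94 V, so V_ov = 1.94 − 1.39 = 0.55 V.
k_n = μ_nC_ox · (W/L) = 1.66 mA/V².
Assume saturation: I_D = ½ k_n V_ov² = 0.5 × 1.66 × 0.55² = 0.251 mA, giving V_DS = V_DD − I_D R_D = 8.94 − 0.251 × 16.3 = 4.85 V.
V_DS = 4.85 V ≥ V_ov = 0.55 V, confirming saturation.

I_D = 0.251 mA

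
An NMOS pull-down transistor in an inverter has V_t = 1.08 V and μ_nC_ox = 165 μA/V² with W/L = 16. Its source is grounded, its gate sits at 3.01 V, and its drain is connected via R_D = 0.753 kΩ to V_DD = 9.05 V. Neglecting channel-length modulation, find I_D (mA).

V_GS = V_G = 3.01 V, so V_ov = 3.01 − 1.08 = 1.93 V.
k_n = μ_nC_ox · (W/L) = 2.64 mA/V².
Assume saturation: I_D = ½ k_n V_ov² = 0.5 × 2.64 × 1.93² = 4.92 mA, giving V_DS = V_DD − I_D R_D = 9.05 − 4.92 × 0.753 = 5.35 V.
V_DS = 5.35 V ≥ V_ov = 1.93 V, confirming saturation.

I_D = 4.92 mA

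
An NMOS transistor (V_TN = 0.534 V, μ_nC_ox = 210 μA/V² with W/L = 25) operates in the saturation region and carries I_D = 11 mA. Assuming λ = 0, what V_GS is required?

k_n = μ_nC_ox · (W/L) = 5.25 mA/V².
In saturation I_D = ½ k_n (V_GS − V_TN)², so V_GS − V_TN = √(2 I_D / k_n) = √(2 × 11 / 5.25) = 2.05 V.
V_GS = 0.534 + 2.05 = 2.58 V.

V_GS = 2.58 V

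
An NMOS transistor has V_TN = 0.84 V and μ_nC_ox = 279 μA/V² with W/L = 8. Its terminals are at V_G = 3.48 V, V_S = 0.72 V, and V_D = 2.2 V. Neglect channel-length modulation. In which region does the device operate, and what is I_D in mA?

V_GS = V_G − V_S = 3.48 − 0.72 = 2.76 V; V_DS = V_D − V_S = 2.2 − 0.72 = 1.48 V.
k_n = μ_nC_ox · (W/L) = 2.232 mA/V².
V_ov = V_GS − V_TN = 2.76 − 0.84 = 1.92 V.
Since V_DS = 1.48 V < V_ov = 1.92 V, the device is in the triode region.
I_D = k_n [V_ov · V_DS − ½ V_DS²] = 2.232 × [1.92 × 1.48 − 0.5 × 1.48²] = 3.9 mA.

Triode; I_D = 3.90 mA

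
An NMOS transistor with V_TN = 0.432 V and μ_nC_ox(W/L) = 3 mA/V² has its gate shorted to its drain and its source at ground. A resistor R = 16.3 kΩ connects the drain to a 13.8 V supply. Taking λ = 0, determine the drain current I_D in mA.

With gate tied to drain, V_GS = V_DS ≥ V_GS − V_TN, so the device is in saturation.
KCL at the drain: ½ k_n (V_GS − V_TN)² = (V_DD − V_GS)/R.
Let x = V_GS − 0.432. Then 24.5 x² + x − 13.37 = 0, giving x = 0.719 V (positive root), so V_GS = 1.15 V.
I_D = (V_DD − V_GS)/R = (13.8 − 1.15) / 16.3 = 0.776 mA.

I_D = 0.776 mA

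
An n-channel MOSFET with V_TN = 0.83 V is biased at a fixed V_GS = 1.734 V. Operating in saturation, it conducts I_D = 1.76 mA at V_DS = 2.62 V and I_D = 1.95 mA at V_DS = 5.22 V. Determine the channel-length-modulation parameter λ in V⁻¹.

λ = 0.0466 V⁻¹

With V_GS fixed, I_D ∝ (1 + λ V_DS) in saturation, so I_D2/I_D1 = (1 + λ V_DS2)/(1 + λ V_DS1).
1.95/1.76 = 1.108 = (1 + 5.22 λ)/(1 + 2.62 λ).
Solving: λ (I_D1 V_DS2 − I_D2 V_DS1) = I_D2 − I_D1, so λ = (1.95 − 1.76) / (1.76 × 5.22 − 1.95 × 2.62) = 0.19 / 4.08 = 0.0466 V⁻¹.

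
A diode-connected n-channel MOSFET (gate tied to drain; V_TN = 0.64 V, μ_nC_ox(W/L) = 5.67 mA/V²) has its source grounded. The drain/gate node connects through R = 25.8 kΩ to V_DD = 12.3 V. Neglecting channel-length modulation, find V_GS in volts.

V_GS = 1.03 V

With gate tied to drain, V_GS = V_DS ≥ V_GS − V_TN, so the device is in saturation.
KCL at the drain: ½ k_n (V_GS − V_TN)² = (V_DD − V_GS)/R.
Let x = V_GS − 0.64. Then 73.1 x² + x − 11.66 = 0, giving x = 0.392 V (positive root), so V_GS = 1.03 V.
I_D = (V_DD − V_GS)/R = (12.3 − 1.03) / 25.8 = 0.437 mA.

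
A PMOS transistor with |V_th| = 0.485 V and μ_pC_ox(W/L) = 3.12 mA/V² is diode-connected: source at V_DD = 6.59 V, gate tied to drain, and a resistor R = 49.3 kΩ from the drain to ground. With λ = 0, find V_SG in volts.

V_SG = 0.760 V

With gate tied to drain, V_SG = V_SD ≥ V_SG − |V_th|, so the device is in saturation.
KCL at the drain: ½ k_p (V_SG − |V_th|)² = (V_DD − V_SG)/R.
Let x = V_SG − 0.485. Then 76.9 x² + x − 6.105 = 0, giving x = 0.275 V (positive root), so V_SG = 0.76 V.
I_D = (V_DD − V_SG)/R = (6.59 − 0.76) / 49.3 = 0.118 mA.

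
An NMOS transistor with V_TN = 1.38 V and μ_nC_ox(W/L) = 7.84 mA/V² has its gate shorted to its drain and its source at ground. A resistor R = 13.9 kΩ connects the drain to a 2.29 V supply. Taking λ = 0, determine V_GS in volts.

With gate tied to drain, V_GS = V_DS ≥ V_GS − V_TN, so the device is in saturation.
KCL at the drain: ½ k_n (V_GS − V_TN)² = (V_DD − V_GS)/R.
Let x = V_GS − 1.38. Then 54.5 x² + x − 0.91 = 0, giving x = 0.12 V (positive root), so V_GS = 1.5 V.
I_D = (V_DD − V_GS)/R = (2.29 − 1.5) / 13.9 = 0.0568 mA.

V_GS = 1.50 V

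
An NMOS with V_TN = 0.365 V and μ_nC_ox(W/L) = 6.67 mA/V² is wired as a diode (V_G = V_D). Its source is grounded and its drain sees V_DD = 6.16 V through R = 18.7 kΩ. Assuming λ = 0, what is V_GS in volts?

V_GS = 0.662 V

With gate tied to drain, V_GS = V_DS ≥ V_GS − V_TN, so the device is in saturation.
KCL at the drain: ½ k_n (V_GS − V_TN)² = (V_DD − V_GS)/R.
Let x = V_GS − 0.365. Then 62.4 x² + x − 5.795 = 0, giving x = 0.297 V (positive root), so V_GS = 0.662 V.
I_D = (V_DD − V_GS)/R = (6.16 − 0.662) / 18.7 = 0.294 mA.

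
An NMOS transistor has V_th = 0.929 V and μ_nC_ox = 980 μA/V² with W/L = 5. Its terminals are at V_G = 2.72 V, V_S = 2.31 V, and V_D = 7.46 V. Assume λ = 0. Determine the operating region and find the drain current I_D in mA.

Cutoff; I_D = 0 mA

V_GS = V_G − V_S = 2.72 − 2.31 = 0.41 V; V_DS = V_D − V_S = 7.46 − 2.31 = 5.15 V.
V_GS = 0.41 V < V_th = 0.929 V, so the transistor is in cutoff.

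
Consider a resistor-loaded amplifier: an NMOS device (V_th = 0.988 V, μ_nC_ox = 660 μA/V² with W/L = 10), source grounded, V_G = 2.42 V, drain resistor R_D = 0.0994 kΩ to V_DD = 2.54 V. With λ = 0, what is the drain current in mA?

V_GS = V_G = 2.42 V, so V_ov = 2.42 − 0.988 = 1.43 V.
k_n = μ_nC_ox · (W/L) = 6.6 mA/V².
Assume saturation: I_D = ½ k_n V_ov² = 0.5 × 6.6 × 1.43² = 6.77 mA, giving V_DS = V_DD − I_D R_D = 2.54 − 6.77 × 0.0994 = 1.87 V.
V_DS = 1.87 V ≥ V_ov = 1.43 V, confirming saturation.

I_D = 6.77 mA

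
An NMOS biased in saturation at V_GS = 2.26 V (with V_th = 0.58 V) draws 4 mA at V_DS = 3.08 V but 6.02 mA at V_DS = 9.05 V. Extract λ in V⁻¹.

With V_GS fixed, I_D ∝ (1 + λ V_DS) in saturation, so I_D2/I_D1 = (1 + λ V_DS2)/(1 + λ V_DS1).
6.02/4 = 1.505 = (1 + 9.05 λ)/(1 + 3.08 λ).
Solving: λ (I_D1 V_DS2 − I_D2 V_DS1) = I_D2 − I_D1, so λ = (6.02 − 4) / (4 × 9.05 − 6.02 × 3.08) = 2.02 / 17.7 = 0.114 V⁻¹.

λ = 0.114 V⁻¹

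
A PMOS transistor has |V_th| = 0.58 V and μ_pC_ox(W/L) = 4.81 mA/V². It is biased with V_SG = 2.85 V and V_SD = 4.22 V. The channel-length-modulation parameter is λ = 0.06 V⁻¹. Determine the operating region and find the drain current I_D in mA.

Saturation; I_D = 15.5 mA

V_ov = V_SG − |V_th| = 2.85 − 0.58 = 2.27 V.
Since V_SD = 4.22 V ≥ V_ov = 2.27 V, the device is in saturation.
I_D = ½ k_p V_ov² (1 + λ V_SD) = 0.5 × 4.81 × 2.27² × (1 + 0.06 × 4.22) = 15.5 mA.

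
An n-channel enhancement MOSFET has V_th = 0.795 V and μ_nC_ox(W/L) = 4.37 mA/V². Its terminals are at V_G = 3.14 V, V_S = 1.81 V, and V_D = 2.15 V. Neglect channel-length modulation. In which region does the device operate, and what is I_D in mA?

V_GS = V_G − V_S = 3.14 − 1.81 = 1.33 V; V_DS = V_D − V_S = 2.15 − 1.81 = 0.34 V.
V_ov = V_GS − V_th = 1.33 − 0.795 = 0.535 V.
Since V_DS = 0.34 V < V_ov = 0.535 V, the device is in the triode region.
I_D = k_n [V_ov · V_DS − ½ V_DS²] = 4.37 × [0.535 × 0.34 − 0.5 × 0.34²] = 0.542 mA.

Triode; I_D = 0.542 mA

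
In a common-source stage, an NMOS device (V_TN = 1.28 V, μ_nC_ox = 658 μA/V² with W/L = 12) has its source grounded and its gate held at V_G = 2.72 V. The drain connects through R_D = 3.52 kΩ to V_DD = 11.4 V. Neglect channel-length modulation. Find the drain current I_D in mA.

V_GS = V_G = 2.72 V, so V_ov = 2.72 − 1.28 = 1.44 V.
k_n = μ_nC_ox · (W/L) = 7.896 mA/V².
Assume saturation: I_D = ½ k_n V_ov² = 0.5 × 7.896 × 1.44² = 8.19 mA, giving V_DS = V_DD − I_D R_D = 11.4 − 8.19 × 3.52 = -17.4 V.
But -17.4 V < V_ov = 1.44 V, so the device is actually in triode.
In triode I_D = k_n[V_ov V_DS − ½ V_DS²] and I_D = (V_DD − V_DS)/R_D. Equating: 13.9 V_DS² − 41.02 V_DS + 11.4 = 0, giving V_DS = 0.311 V (the root below V_ov).
I_D = (11.4 − 0.311) / 3.52 = 3.15 mA.

I_D = 3.15 mA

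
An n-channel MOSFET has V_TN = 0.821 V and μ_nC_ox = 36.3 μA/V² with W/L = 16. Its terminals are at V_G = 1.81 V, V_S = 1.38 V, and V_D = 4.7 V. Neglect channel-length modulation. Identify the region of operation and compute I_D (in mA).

Cutoff; I_D = 0 mA

V_GS = V_G − V_S = 1.81 − 1.38 = 0.43 V; V_DS = V_D − V_S = 4.7 − 1.38 = 3.32 V.
V_GS = 0.43 V < V_TN = 0.821 V, so the transistor is in cutoff.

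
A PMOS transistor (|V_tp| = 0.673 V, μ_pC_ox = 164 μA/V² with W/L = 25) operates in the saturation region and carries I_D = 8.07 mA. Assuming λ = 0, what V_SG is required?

k_p = μ_pC_ox · (W/L) = 4.1 mA/V².
In saturation I_D = ½ k_p (V_SG − |V_tp|)², so V_SG − |V_tp| = √(2 I_D / k_p) = √(2 × 8.07 / 4.1) = 1.98 V.
V_SG = 0.673 + 1.98 = 2.66 V.

V_SG = 2.66 V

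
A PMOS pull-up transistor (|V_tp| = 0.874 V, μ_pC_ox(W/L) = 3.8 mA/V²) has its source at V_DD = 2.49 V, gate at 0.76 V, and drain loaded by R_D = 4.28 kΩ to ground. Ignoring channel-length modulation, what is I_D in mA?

V_SG = V_DD − V_G = 2.49 − 0.76 = 1.73 V, so V_ov = 1.73 − 0.874 = 0.856 V.
Assume saturation: I_D = ½ k_p V_ov² = 0.5 × 3.8 × 0.856² = 1.39 mA, giving V_SD = V_DD − I_D R_D = 2.49 − 1.39 × 4.28 = -3.47 V.
But -3.47 V < V_ov = 0.856 V, so the device is actually in triode.
In triode I_D = k_p[V_ov V_SD − ½ V_SD²] and I_D = (V_DD − V_SD)/R_D. Equating: 8.13 V_SD² − 14.92 V_SD + 2.49 = 0, giving V_SD = 0.186 V (the root below V_ov).
I_D = (2.49 − 0.186) / 4.28 = 0.538 mA.

I_D = 0.538 mA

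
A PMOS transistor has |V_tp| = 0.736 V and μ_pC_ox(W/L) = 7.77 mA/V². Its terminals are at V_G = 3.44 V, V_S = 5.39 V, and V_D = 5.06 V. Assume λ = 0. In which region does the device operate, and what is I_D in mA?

Triode; I_D = 2.69 mA

V_SG = V_S − V_G = 5.39 − 3.44 = 1.95 V; V_SD = V_S − V_D = 5.39 − 5.06 = 0.33 V.
V_ov = V_SG − |V_tp| = 1.95 − 0.736 = 1.21 V.
Since V_SD = 0.33 V < V_ov = 1.21 V, the device is in the triode region.
I_D = k_p [V_ov · V_SD − ½ V_SD²] = 7.77 × [1.21 × 0.33 − 0.5 × 0.33²] = 2.69 mA.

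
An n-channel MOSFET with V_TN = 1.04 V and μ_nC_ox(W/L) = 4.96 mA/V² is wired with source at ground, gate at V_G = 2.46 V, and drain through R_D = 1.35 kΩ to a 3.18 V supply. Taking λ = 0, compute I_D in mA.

V_GS = V_G = 2.46 V, so V_ov = 2.46 − 1.04 = 1.42 V.
Assume saturation: I_D = ½ k_n V_ov² = 0.5 × 4.96 × 1.42² = 5 mA, giving V_DS = V_DD − I_D R_D = 3.18 − 5 × 1.35 = -3.57 V.
But -3.57 V < V_ov = 1.42 V, so the device is actually in triode.
In triode I_D = k_n[V_ov V_DS − ½ V_DS²] and I_D = (V_DD − V_DS)/R_D. Equating: 3.35 V_DS² − 10.51 V_DS + 3.18 = 0, giving V_DS = 0.339 V (the root below V_ov).
I_D = (3.18 − 0.339) / 1.35 = 2.1 mA.

I_D = 2.10 mA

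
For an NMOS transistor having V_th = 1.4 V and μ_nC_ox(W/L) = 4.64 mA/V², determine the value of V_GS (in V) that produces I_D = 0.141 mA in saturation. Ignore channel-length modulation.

V_GS = 1.65 V

In saturation I_D = ½ k_n (V_GS − V_th)², so V_GS − V_th = √(2 I_D / k_n) = √(2 × 0.141 / 4.64) = 0.247 V.
V_GS = 1.4 + 0.247 = 1.65 V.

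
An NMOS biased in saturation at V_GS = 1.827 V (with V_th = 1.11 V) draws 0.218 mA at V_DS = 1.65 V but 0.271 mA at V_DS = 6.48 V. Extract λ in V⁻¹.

With V_GS fixed, I_D ∝ (1 + λ V_DS) in saturation, so I_D2/I_D1 = (1 + λ V_DS2)/(1 + λ V_DS1).
0.271/0.218 = 1.243 = (1 + 6.48 λ)/(1 + 1.65 λ).
Solving: λ (I_D1 V_DS2 − I_D2 V_DS1) = I_D2 − I_D1, so λ = (0.271 − 0.218) / (0.218 × 6.48 − 0.271 × 1.65) = 0.053 / 0.965 = 0.0549 V⁻¹.

λ = 0.0549 V⁻¹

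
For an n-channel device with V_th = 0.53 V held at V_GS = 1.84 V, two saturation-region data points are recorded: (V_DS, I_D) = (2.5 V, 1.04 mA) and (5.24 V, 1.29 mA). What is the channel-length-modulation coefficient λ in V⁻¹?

λ = 0.112 V⁻¹

With V_GS fixed, I_D ∝ (1 + λ V_DS) in saturation, so I_D2/I_D1 = (1 + λ V_DS2)/(1 + λ V_DS1).
1.29/1.04 = 1.24 = (1 + 5.24 λ)/(1 + 2.5 λ).
Solving: λ (I_D1 V_DS2 − I_D2 V_DS1) = I_D2 − I_D1, so λ = (1.29 − 1.04) / (1.04 × 5.24 − 1.29 × 2.5) = 0.25 / 2.22 = 0.112 V⁻¹.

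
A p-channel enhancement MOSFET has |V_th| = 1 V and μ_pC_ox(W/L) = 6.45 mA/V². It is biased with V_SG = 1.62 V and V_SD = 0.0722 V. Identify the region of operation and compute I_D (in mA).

Triode; I_D = 0.272 mA

V_ov = V_SG − |V_th| = 1.62 − 1 = 0.62 V.
Since V_SD = 0.0722 V < V_ov = 0.62 V, the device is in the triode region.
I_D = k_p [V_ov · V_SD − ½ V_SD²] = 6.45 × [0.62 × 0.0722 − 0.5 × 0.0722²] = 0.272 mA.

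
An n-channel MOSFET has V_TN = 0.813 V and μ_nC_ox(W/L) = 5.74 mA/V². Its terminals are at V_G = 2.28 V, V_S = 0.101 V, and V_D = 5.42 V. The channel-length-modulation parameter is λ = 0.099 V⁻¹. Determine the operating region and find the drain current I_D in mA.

V_GS = V_G − V_S = 2.28 − 0.101 = 2.18 V; V_DS = V_D − V_S = 5.42 − 0.101 = 5.32 V.
V_ov = V_GS − V_TN = 2.18 − 0.813 = 1.37 V.
Since V_DS = 5.32 V ≥ V_ov = 1.37 V, the device is in saturation.
I_D = ½ k_n V_ov² (1 + λ V_DS) = 0.5 × 5.74 × 1.37² × (1 + 0.099 × 5.32) = 8.18 mA.

Saturation; I_D = 8.18 mA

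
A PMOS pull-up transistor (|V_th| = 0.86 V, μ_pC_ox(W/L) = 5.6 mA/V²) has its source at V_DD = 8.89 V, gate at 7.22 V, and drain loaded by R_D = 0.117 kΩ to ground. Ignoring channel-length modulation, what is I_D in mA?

V_SG = V_DD − V_G = 8.89 − 7.22 = 1.67 V, so V_ov = 1.67 − 0.86 = 0.81 V.
Assume saturation: I_D = ½ k_p V_ov² = 0.5 × 5.6 × 0.81² = 1.84 mA, giving V_SD = V_DD − I_D R_D = 8.89 − 1.84 × 0.117 = 8.68 V.
V_SD = 8.68 V ≥ V_ov = 0.81 V, confirming saturation.

I_D = 1.84 mA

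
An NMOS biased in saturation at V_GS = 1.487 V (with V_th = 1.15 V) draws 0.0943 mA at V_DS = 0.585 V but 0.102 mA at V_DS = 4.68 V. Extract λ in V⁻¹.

λ = 0.0202 V⁻¹

With V_GS fixed, I_D ∝ (1 + λ V_DS) in saturation, so I_D2/I_D1 = (1 + λ V_DS2)/(1 + λ V_DS1).
0.102/0.0943 = 1.082 = (1 + 4.68 λ)/(1 + 0.585 λ).
Solving: λ (I_D1 V_DS2 − I_D2 V_DS1) = I_D2 − I_D1, so λ = (0.102 − 0.0943) / (0.0943 × 4.68 − 0.102 × 0.585) = 0.0077 / 0.382 = 0.0202 V⁻¹.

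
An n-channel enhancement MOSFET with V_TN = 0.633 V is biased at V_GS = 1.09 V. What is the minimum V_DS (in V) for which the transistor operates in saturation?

The boundary between triode and saturation is V_DS = V_GS − V_TN = V_ov.
V_ov = 1.09 − 0.633 = 0.457 V.

V_DS,sat = 0.457 V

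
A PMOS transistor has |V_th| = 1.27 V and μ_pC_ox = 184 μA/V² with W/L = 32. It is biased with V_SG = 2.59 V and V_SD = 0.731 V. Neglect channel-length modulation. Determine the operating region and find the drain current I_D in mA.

Triode; I_D = 4.11 mA

k_p = μ_pC_ox · (W/L) = 5.888 mA/V².
V_ov = V_SG − |V_th| = 2.59 − 1.27 = 1.32 V.
Since V_SD = 0.731 V < V_ov = 1.32 V, the device is in the triode region.
I_D = k_p [V_ov · V_SD − ½ V_SD²] = 5.888 × [1.32 × 0.731 − 0.5 × 0.731²] = 4.11 mA.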